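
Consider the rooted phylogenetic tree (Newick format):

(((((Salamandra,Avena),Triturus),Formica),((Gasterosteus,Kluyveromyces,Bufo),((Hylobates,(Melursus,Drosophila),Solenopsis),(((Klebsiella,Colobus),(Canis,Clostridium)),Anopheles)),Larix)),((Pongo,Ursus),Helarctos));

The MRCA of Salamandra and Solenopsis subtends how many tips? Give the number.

17

The MRCA of Salamandra and Solenopsis is the node subtending ((((Salamandra,Avena),Triturus),Formica),((Gasterosteus,Kluyveromyces,Bufo),((Hylobates,(Melursus,Drosophila),Solenopsis),(((Klebsiella,Colobus),(Canis,Clostridium)),Anopheles)),Larix)).
That clade contains 17 terminal taxa: Anopheles, Avena, Bufo, Canis, Clostridium, Colobus, Drosophila, Formica, Gasterosteus, Hylobates, Klebsiella, Kluyveromyces, Larix, Melursus, Salamandra, Solenopsis, Triturus.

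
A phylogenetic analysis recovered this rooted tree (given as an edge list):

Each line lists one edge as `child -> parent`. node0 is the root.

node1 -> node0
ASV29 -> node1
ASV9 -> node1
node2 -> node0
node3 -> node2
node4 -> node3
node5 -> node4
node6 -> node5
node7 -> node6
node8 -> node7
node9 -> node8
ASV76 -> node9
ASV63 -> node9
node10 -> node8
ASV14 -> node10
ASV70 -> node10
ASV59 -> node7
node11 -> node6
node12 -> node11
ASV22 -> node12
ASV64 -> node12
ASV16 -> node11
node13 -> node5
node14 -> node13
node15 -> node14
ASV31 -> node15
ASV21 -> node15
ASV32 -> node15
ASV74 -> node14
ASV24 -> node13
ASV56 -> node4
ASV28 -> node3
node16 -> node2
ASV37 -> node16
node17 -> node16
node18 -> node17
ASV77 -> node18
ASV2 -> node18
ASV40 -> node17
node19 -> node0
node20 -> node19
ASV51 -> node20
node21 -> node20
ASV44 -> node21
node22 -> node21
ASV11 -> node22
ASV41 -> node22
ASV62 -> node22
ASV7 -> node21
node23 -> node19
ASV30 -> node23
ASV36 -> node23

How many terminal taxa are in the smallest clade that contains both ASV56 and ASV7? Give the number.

The MRCA of ASV56 and ASV7 is the root, so the clade is the entire tree.
That clade contains 29 terminal taxa: ASV11, ASV14, ASV16, ASV2, ASV21, ASV22, ASV24, ASV28, ASV29, ASV30, ASV31, ASV32, ASV36, ASV37, ASV40, ASV41, ASV44, ASV51, ASV56, ASV59, ASV62, ASV63, ASV64, ASV7, ASV70, ASV74, ASV76, ASV77, ASV9.

29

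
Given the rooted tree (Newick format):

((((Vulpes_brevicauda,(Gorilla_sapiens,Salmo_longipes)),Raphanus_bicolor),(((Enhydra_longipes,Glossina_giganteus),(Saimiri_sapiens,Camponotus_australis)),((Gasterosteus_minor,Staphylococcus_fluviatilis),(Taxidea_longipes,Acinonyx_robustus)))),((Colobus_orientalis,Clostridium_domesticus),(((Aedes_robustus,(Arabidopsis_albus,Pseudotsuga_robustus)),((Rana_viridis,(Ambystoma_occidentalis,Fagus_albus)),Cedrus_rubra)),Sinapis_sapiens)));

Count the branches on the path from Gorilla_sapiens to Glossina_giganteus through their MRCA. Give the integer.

8

The MRCA of Gorilla_sapiens and Glossina_giganteus is the node subtending (((Vulpes_brevicauda,(Gorilla_sapiens,Salmo_longipes)),Raphanus_bicolor),(((Enhydra_longipes,Glossina_giganteus),(Saimiri_sapiens,Camponotus_australis)),((Gasterosteus_minor,Staphylococcus_fluviatilis),(Taxidea_longipes,Acinonyx_robustus)))).
From Gorilla_sapiens up to that node: 4 branches. From Glossina_giganteus up to the same node: 4 branches. Total: 4 + 4 = 8.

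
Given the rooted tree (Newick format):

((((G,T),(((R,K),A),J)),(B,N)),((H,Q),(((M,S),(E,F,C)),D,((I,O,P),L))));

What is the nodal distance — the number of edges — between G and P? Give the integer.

The MRCA of G and P is the root of the tree.
From G up to that node: 4 branches. From P up to the same node: 5 branches. Total: 4 + 5 = 9.

9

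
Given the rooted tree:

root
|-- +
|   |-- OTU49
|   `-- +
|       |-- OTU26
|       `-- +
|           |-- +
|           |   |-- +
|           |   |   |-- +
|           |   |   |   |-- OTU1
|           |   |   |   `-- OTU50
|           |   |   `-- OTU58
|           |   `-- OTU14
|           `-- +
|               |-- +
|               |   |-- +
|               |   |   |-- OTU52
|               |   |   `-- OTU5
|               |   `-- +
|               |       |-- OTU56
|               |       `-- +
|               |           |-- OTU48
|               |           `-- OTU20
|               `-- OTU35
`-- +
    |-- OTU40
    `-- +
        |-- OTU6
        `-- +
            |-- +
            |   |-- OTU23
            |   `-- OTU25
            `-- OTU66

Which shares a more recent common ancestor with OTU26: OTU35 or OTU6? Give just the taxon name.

OTU35

The MRCA of OTU26 and OTU35 subtends (OTU26,((((OTU1,OTU50),OTU58),OTU14),(((OTU52,OTU5),(OTU56,(OTU48,OTU20))),OTU35))) (11 taxa).
The MRCA of OTU26 and OTU6 is the root, subtending the entire tree (17 taxa).
The first is nested inside the second, so OTU26 shares a more recent common ancestor with OTU35.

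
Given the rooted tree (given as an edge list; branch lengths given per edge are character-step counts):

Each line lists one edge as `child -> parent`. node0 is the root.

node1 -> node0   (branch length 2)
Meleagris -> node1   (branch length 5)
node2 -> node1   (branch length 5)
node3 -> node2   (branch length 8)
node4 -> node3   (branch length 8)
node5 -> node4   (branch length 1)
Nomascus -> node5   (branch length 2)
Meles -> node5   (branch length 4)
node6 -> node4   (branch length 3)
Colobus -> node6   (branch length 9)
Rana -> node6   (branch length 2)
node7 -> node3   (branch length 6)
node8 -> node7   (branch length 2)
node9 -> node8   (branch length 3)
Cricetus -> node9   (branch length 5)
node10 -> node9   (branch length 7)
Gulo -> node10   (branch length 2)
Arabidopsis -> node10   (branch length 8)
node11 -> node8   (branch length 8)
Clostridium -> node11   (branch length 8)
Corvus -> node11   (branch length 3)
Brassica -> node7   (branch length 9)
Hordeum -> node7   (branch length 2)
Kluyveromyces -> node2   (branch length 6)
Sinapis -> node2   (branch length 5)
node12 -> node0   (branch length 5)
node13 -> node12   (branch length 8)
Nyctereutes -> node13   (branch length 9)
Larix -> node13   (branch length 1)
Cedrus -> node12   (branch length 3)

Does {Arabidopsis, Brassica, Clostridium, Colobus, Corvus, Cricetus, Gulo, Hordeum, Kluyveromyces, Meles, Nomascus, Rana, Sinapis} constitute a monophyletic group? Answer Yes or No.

The most recent common ancestor of these taxa subtends ((((Nomascus,Meles),(Colobus,Rana)),(((Cricetus,(Gulo,Arabidopsis)),(Clostridium,Corvus)),Brassica,Hordeum)),Kluyveromyces,Sinapis).
That clade has exactly 13 tips — every listed taxon and nothing else — so the group is monophyletic.

Yes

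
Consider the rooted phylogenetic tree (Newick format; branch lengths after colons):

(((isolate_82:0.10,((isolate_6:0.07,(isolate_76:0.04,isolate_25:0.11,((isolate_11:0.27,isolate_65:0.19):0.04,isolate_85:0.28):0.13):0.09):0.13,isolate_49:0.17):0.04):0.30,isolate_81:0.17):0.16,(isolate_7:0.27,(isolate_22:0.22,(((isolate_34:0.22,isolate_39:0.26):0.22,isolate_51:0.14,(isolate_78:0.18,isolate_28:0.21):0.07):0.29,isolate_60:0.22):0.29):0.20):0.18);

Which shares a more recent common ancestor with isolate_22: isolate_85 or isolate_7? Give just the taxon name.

isolate_7

The MRCA of isolate_22 and isolate_7 subtends (isolate_7,(isolate_22,(((isolate_34,isolate_39),isolate_51,(isolate_78,isolate_28)),isolate_60))) (8 taxa).
The MRCA of isolate_22 and isolate_85 is the root, subtending the entire tree (17 taxa).
The first is nested inside the second, so isolate_22 shares a more recent common ancestor with isolate_7.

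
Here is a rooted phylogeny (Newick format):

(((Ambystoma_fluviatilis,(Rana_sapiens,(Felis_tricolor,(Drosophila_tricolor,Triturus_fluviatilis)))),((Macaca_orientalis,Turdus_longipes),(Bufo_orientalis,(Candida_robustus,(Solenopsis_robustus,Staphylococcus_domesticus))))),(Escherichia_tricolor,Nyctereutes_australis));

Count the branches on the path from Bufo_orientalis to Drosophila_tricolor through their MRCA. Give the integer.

The MRCA of Bufo_orientalis and Drosophila_tricolor is the node subtending ((Ambystoma_fluviatilis,(Rana_sapiens,(Felis_tricolor,(Drosophila_tricolor,Triturus_fluviatilis)))),((Macaca_orientalis,Turdus_longipes),(Bufo_orientalis,(Candida_robustus,(Solenopsis_robustus,Staphylococcus_domesticus))))).
From Bufo_orientalis up to that node: 3 branches. From Drosophila_tricolor up to the same node: 5 branches. Total: 3 + 5 = 8.

8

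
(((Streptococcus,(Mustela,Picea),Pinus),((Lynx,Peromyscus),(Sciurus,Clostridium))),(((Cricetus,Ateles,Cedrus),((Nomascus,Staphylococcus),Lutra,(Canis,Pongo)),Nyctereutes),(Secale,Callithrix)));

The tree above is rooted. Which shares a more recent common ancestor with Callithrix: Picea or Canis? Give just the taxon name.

The MRCA of Callithrix and Canis subtends (((Cricetus,Ateles,Cedrus),((Nomascus,Staphylococcus),Lutra,(Canis,Pongo)),Nyctereutes),(Secale,Callithrix)) (11 taxa).
The MRCA of Callithrix and Picea is the root, subtending the entire tree (19 taxa).
The first is nested inside the second, so Callithrix shares a more recent common ancestor with Canis.

Canis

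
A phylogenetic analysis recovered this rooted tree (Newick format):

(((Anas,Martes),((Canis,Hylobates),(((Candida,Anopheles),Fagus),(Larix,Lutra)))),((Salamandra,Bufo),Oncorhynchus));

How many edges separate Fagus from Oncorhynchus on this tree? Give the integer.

The MRCA of Fagus and Oncorhynchus is the root of the tree.
From Fagus up to that node: 5 branches. From Oncorhynchus up to the same node: 2 branches. Total: 5 + 2 = 7.

7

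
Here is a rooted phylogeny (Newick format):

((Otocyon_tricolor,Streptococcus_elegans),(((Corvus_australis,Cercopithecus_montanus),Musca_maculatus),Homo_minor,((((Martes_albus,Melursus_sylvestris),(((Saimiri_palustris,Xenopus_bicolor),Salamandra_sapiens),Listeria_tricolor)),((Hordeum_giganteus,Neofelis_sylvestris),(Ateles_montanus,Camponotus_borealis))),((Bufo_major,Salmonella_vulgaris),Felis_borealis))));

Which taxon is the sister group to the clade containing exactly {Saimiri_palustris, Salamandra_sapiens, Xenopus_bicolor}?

Listeria_tricolor

The clade containing exactly {Saimiri_palustris, Salamandra_sapiens, Xenopus_bicolor} attaches to the tree at the node subtending (((Saimiri_palustris,Xenopus_bicolor),Salamandra_sapiens),Listeria_tricolor).
The other lineage descending from that same node — the sister group — is the single tip Listeria_tricolor.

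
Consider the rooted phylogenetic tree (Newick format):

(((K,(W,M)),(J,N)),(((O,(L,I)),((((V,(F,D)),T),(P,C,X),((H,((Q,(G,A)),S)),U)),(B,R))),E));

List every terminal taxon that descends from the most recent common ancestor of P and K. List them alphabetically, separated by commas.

A, B, C, D, E, F, G, H, I, J, K, L, M, N, O, P, Q, R, S, T, U, V, W, X

Tracing P: it sits inside (P,C,X).
Tracing K: it sits inside (K,(W,M)).
The smallest clade enclosing both is the whole tree (their MRCA is the root), so the answer is all 24 tips in alphabetical order.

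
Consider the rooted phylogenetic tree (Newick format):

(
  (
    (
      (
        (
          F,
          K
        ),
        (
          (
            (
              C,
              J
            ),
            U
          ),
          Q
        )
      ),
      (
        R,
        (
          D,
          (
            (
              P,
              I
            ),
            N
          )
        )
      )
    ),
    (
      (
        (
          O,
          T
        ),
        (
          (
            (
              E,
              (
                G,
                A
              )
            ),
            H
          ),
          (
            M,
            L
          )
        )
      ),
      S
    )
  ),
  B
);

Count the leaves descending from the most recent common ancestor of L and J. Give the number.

20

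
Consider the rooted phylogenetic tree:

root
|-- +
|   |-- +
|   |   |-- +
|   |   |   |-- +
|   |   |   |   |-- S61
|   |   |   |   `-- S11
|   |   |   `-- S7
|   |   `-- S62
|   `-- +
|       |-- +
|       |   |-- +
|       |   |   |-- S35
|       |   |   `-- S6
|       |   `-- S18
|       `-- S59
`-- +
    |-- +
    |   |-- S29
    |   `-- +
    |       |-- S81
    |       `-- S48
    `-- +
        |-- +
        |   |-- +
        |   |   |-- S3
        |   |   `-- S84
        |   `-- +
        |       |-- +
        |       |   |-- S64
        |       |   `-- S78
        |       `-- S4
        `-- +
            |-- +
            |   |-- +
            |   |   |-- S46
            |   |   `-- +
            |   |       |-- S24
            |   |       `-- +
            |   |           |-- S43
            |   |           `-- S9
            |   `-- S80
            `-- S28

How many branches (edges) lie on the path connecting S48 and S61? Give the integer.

9

The MRCA of S48 and S61 is the root of the tree.
From S48 up to that node: 4 branches. From S61 up to the same node: 5 branches. Total: 4 + 5 = 9.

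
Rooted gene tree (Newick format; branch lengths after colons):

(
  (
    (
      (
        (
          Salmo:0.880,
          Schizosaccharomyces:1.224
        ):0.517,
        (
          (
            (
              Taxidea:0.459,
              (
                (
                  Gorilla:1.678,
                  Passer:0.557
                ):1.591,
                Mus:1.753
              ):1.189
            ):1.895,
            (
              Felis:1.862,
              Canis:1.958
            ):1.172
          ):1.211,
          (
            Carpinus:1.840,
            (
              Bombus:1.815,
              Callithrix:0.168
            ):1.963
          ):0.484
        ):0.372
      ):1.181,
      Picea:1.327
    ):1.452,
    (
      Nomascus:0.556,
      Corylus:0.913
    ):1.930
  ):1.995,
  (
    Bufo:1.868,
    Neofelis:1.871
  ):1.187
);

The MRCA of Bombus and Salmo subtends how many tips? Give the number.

The MRCA of Bombus and Salmo is the node subtending ((Salmo,Schizosaccharomyces),(((Taxidea,((Gorilla,Passer),Mus)),(Felis,Canis)),(Carpinus,(Bombus,Callithrix)))).
That clade contains 11 terminal taxa: Bombus, Callithrix, Canis, Carpinus, Felis, Gorilla, Mus, Passer, Salmo, Schizosaccharomyces, Taxidea.

11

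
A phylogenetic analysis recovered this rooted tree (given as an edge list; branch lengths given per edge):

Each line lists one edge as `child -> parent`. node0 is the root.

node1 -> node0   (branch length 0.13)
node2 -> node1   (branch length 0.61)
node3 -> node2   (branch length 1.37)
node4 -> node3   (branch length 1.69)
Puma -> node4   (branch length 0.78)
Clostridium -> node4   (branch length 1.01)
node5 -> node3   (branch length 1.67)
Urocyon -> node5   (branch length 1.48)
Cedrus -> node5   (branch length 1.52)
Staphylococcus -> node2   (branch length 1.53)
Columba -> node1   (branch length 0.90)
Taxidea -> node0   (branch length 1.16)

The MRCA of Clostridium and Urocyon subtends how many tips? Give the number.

4

The MRCA of Clostridium and Urocyon is the node subtending ((Puma,Clostridium),(Urocyon,Cedrus)).
That clade contains 4 terminal taxa: Cedrus, Clostridium, Puma, Urocyon.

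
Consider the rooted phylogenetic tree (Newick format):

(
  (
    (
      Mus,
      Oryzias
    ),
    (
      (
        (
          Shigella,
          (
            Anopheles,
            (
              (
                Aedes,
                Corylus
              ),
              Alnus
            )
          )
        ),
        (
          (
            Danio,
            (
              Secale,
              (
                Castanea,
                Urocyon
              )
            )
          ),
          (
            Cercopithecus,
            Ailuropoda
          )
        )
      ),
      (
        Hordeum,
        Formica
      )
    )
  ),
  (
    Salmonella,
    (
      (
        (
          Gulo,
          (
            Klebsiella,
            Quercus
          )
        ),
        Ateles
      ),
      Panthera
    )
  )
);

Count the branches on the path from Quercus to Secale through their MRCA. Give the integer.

The MRCA of Quercus and Secale is the root of the tree.
From Quercus up to that node: 6 branches. From Secale up to the same node: 7 branches. Total: 6 + 7 = 13.

13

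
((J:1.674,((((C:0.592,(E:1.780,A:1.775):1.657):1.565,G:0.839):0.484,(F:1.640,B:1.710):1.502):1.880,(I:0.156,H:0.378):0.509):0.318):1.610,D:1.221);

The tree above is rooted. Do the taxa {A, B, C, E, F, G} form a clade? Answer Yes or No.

The most recent common ancestor of these taxa subtends (((C,(E,A)),G),(F,B)).
That clade has exactly 6 tips — every listed taxon and nothing else — so the group is monophyletic.

Yes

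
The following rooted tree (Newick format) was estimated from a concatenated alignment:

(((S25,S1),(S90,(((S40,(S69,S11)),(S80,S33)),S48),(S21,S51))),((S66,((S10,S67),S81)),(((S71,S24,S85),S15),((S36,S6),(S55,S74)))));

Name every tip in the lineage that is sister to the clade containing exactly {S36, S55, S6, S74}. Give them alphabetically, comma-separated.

S15, S24, S71, S85

The clade containing exactly {S36, S55, S6, S74} attaches to the tree at the node subtending (((S71,S24,S85),S15),((S36,S6),(S55,S74))).
The other lineage descending from that same node — the sister group — is ((S71,S24,S85),S15); its 4 tips in alphabetical order are the answer.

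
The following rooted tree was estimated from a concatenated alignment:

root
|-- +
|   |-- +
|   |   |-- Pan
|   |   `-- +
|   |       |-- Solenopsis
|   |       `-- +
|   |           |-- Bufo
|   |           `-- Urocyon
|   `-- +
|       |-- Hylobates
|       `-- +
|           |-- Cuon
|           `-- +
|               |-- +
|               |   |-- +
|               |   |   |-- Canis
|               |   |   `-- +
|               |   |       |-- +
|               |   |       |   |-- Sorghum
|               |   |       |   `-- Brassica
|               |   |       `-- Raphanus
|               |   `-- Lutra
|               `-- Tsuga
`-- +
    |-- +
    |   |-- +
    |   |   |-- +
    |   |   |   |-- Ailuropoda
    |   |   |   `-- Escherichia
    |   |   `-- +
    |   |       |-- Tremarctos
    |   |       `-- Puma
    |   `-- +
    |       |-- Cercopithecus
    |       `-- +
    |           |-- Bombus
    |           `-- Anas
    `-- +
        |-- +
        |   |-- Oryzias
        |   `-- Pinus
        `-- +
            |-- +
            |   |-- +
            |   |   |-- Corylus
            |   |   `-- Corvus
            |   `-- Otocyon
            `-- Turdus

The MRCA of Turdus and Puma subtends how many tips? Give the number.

13

The MRCA of Turdus and Puma is the node subtending ((((Ailuropoda,Escherichia),(Tremarctos,Puma)),(Cercopithecus,(Bombus,Anas))),((Oryzias,Pinus),(((Corylus,Corvus),Otocyon),Turdus))).
That clade contains 13 terminal taxa: Ailuropoda, Anas, Bombus, Cercopithecus, Corvus, Corylus, Escherichia, Oryzias, Otocyon, Pinus, Puma, Tremarctos, Turdus.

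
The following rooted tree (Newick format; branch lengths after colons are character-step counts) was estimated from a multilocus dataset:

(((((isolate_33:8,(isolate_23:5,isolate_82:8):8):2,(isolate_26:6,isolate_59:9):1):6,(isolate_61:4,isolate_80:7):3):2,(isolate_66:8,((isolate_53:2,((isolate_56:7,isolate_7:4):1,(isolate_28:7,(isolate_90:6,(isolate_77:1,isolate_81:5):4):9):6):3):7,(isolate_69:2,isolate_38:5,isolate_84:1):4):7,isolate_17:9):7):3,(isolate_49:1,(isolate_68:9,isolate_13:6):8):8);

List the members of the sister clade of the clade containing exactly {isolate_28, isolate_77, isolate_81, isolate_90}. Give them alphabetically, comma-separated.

isolate_56, isolate_7

The clade containing exactly {isolate_28, isolate_77, isolate_81, isolate_90} attaches to the tree at the node subtending ((isolate_56,isolate_7),(isolate_28,(isolate_90,(isolate_77,isolate_81)))).
The other lineage descending from that same node — the sister group — is (isolate_56,isolate_7); its 2 tips in alphabetical order are the answer.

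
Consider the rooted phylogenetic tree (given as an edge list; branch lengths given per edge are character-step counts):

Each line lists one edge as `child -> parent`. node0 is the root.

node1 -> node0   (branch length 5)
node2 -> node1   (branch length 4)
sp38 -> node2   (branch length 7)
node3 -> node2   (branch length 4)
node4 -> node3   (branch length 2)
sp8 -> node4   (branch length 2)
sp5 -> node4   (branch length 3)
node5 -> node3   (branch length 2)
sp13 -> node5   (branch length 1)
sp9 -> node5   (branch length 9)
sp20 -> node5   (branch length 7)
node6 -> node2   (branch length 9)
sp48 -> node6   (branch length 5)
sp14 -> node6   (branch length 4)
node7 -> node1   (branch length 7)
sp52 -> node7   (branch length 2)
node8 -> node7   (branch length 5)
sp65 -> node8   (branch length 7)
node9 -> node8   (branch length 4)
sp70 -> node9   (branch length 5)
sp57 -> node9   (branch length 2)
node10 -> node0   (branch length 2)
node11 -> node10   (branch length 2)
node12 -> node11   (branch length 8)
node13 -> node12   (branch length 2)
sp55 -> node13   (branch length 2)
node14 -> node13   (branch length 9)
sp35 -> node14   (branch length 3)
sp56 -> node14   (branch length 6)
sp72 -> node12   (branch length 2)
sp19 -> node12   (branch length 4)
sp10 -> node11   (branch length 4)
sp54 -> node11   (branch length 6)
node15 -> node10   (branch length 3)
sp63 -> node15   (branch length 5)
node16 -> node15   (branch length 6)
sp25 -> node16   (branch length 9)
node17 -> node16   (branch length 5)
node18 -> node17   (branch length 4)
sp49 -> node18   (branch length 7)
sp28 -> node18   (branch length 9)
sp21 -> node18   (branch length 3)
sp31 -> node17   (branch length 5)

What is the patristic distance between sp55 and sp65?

40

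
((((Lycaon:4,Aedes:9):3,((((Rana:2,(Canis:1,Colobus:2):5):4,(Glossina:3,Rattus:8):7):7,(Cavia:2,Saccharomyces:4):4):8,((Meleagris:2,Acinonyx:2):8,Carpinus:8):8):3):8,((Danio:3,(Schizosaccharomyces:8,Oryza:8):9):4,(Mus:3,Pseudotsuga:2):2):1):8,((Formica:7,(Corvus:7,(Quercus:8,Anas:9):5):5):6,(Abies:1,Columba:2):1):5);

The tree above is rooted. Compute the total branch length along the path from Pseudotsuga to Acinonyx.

34

The path runs Pseudotsuga → … → MRCA → … → Acinonyx; the MRCA is the node subtending (((Lycaon,Aedes),((((Rana,(Canis,Colobus)),(Glossina,Rattus)),(Cavia,Saccharomyces)),((Meleagris,Acinonyx),Carpinus))),((Danio,(Schizosaccharomyces,Oryza)),(Mus,Pseudotsuga))).
Branch lengths along that path: 2 + 2 + 1 + 8 + 3 + 8 + 8 + 2 = 34.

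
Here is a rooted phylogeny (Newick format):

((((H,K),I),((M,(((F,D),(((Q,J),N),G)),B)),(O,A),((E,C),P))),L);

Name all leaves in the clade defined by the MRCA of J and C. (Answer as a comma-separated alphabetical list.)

A, B, C, D, E, F, G, J, M, N, O, P, Q

Tracing J: it sits inside (Q,J).
Tracing C: it sits inside (E,C).
The smallest clade enclosing both is ((M,(((F,D),(((Q,J),N),G)),B)),(O,A),((E,C),P)); the answer is its 13 terminal taxa in alphabetical order.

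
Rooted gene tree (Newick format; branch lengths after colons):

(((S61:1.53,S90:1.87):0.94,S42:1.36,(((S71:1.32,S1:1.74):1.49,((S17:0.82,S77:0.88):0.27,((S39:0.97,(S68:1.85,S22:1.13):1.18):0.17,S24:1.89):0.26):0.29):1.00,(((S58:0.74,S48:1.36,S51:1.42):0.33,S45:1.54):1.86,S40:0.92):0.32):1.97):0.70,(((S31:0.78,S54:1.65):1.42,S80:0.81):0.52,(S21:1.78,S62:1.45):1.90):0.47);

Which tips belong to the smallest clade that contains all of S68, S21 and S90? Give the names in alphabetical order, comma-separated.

Tracing S68: it sits inside (S68,S22).
Tracing S21: it sits inside (S21,S62).
Tracing S90: it sits inside (S61,S90).
The smallest clade enclosing all 3 is the whole tree (their MRCA is the root), so the answer is all 21 tips in alphabetical order.

S1, S17, S21, S22, S24, S31, S39, S40, S42, S45, S48, S51, S54, S58, S61, S62, S68, S71, S77, S80, S90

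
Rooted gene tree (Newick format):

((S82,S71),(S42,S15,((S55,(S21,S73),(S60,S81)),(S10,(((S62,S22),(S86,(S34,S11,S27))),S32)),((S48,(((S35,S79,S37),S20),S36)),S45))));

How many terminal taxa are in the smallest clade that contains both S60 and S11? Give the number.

20

The MRCA of S60 and S11 is the node subtending ((S55,(S21,S73),(S60,S81)),(S10,(((S62,S22),(S86,(S34,S11,S27))),S32)),((S48,(((S35,S79,S37),S20),S36)),S45)).
That clade contains 20 terminal taxa: S10, S11, S20, S21, S22, S27, S32, S34, S35, S36, S37, S45, S48, S55, S60, S62, S73, S79, S81, S86.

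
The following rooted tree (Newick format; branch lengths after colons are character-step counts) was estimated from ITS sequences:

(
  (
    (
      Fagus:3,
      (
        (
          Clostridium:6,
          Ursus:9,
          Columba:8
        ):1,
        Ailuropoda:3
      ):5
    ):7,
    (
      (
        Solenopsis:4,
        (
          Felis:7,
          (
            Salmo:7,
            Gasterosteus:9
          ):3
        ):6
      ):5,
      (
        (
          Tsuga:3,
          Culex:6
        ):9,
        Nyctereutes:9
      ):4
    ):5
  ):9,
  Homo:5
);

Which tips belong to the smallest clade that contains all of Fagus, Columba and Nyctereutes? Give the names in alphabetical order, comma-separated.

Ailuropoda, Clostridium, Columba, Culex, Fagus, Felis, Gasterosteus, Nyctereutes, Salmo, Solenopsis, Tsuga, Ursus

Tracing Fagus: it sits inside (Fagus,((Clostridium,Ursus,Columba),Ailuropoda)).
Tracing Columba: it sits inside (Clostridium,Ursus,Columba).
Tracing Nyctereutes: it sits inside ((Tsuga,Culex),Nyctereutes).
The smallest clade enclosing all 3 is ((Fagus,((Clostridium,Ursus,Columba),Ailuropoda)),((Solenopsis,(Felis,(Salmo,Gasterosteus))),((Tsuga,Culex),Nyctereutes))); the answer is its 12 terminal taxa in alphabetical order.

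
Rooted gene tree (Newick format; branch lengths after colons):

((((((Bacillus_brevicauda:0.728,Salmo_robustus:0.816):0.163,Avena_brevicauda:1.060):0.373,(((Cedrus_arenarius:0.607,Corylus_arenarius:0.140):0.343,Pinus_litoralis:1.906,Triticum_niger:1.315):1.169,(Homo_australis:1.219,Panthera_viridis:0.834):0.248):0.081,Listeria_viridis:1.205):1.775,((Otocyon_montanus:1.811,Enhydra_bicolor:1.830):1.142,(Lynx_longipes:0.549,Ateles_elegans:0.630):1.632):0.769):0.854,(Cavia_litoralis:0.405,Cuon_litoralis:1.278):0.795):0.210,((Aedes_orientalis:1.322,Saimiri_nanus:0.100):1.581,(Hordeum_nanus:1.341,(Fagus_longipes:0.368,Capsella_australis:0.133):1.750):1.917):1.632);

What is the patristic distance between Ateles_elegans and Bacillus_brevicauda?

The path runs Ateles_elegans → … → MRCA → … → Bacillus_brevicauda; the MRCA is the node subtending ((((Bacillus_brevicauda,Salmo_robustus),Avena_brevicauda),(((Cedrus_arenarius,Corylus_arenarius),Pinus_litoralis,Triticum_niger),(Homo_australis,Panthera_viridis)),Listeria_viridis),((Otocyon_montanus,Enhydra_bicolor),(Lynx_longipes,Ateles_elegans))).
Branch lengths along that path: 0.630 + 1.632 + 0.769 + 1.775 + 0.373 + 0.163 + 0.728 = 6.070.

6.070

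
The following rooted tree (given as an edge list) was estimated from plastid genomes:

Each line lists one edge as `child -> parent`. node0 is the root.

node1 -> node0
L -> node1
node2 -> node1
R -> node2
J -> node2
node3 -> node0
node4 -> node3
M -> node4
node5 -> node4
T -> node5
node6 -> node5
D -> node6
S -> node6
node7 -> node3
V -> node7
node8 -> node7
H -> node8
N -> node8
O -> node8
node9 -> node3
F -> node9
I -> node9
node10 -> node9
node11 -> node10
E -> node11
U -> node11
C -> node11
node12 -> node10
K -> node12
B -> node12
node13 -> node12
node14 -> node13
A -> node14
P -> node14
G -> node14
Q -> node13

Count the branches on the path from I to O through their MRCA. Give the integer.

The MRCA of I and O is the node subtending ((M,(T,(D,S))),(V,(H,N,O)),(F,I,((E,U,C),(K,B,((A,P,G),Q))))).
From I up to that node: 2 branches. From O up to the same node: 3 branches. Total: 2 + 3 = 5.

5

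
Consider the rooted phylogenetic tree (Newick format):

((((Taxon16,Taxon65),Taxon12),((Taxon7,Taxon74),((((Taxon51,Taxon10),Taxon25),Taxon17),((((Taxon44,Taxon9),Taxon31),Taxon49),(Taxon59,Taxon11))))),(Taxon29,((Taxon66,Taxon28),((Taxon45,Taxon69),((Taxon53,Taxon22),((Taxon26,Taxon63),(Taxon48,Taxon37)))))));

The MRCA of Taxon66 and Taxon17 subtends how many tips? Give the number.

The MRCA of Taxon66 and Taxon17 is the root, so the clade is the entire tree.
That clade contains 26 terminal taxa: Taxon10, Taxon11, Taxon12, Taxon16, Taxon17, Taxon22, Taxon25, Taxon26, Taxon28, Taxon29, Taxon31, Taxon37, Taxon44, Taxon45, Taxon48, Taxon49, Taxon51, Taxon53, Taxon59, Taxon63, Taxon65, Taxon66, Taxon69, Taxon7, Taxon74, Taxon9.

26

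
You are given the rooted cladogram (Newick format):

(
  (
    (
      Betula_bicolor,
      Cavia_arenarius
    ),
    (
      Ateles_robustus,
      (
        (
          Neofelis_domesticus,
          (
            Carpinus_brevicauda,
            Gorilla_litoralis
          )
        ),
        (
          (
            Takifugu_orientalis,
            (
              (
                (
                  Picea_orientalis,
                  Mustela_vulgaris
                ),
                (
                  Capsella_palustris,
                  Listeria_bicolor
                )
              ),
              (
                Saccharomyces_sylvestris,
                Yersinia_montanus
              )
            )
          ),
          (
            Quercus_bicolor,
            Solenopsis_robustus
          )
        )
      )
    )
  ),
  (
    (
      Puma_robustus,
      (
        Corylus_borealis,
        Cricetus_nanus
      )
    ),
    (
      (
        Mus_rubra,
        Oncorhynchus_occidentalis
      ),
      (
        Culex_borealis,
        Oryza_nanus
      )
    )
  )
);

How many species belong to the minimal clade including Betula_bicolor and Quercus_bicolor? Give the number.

15

The MRCA of Betula_bicolor and Quercus_bicolor is the node subtending ((Betula_bicolor,Cavia_arenarius),(Ateles_robustus,((Neofelis_domesticus,(Carpinus_brevicauda,Gorilla_litoralis)),((Takifugu_orientalis,(((Picea_orientalis,Mustela_vulgaris),(Capsella_palustris,Listeria_bicolor)),(Saccharomyces_sylvestris,Yersinia_montanus))),(Quercus_bicolor,Solenopsis_robustus))))).
That clade contains 15 terminal taxa: Ateles_robustus, Betula_bicolor, Capsella_palustris, Carpinus_brevicauda, Cavia_arenarius, Gorilla_litoralis, Listeria_bicolor, Mustela_vulgaris, Neofelis_domesticus, Picea_orientalis, Quercus_bicolor, Saccharomyces_sylvestris, Solenopsis_robustus, Takifugu_orientalis, Yersinia_montanus.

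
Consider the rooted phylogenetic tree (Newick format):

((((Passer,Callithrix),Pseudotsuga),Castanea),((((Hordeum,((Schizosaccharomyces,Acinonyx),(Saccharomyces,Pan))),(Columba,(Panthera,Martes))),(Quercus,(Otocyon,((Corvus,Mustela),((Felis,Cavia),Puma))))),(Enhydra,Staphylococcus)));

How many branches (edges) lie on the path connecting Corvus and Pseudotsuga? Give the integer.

10

The MRCA of Corvus and Pseudotsuga is the root of the tree.
From Corvus up to that node: 7 branches. From Pseudotsuga up to the same node: 3 branches. Total: 7 + 3 = 10.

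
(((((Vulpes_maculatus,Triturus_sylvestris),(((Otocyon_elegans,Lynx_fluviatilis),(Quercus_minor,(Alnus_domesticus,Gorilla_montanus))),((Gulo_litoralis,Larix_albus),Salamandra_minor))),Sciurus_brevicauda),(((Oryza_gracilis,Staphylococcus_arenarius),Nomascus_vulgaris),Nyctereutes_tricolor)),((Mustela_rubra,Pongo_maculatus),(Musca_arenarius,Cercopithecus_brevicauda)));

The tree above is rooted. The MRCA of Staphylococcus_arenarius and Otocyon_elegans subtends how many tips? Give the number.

15

The MRCA of Staphylococcus_arenarius and Otocyon_elegans is the node subtending ((((Vulpes_maculatus,Triturus_sylvestris),(((Otocyon_elegans,Lynx_fluviatilis),(Quercus_minor,(Alnus_domesticus,Gorilla_montanus))),((Gulo_litoralis,Larix_albus),Salamandra_minor))),Sciurus_brevicauda),(((Oryza_gracilis,Staphylococcus_arenarius),Nomascus_vulgaris),Nyctereutes_tricolor)).
That clade contains 15 terminal taxa: Alnus_domesticus, Gorilla_montanus, Gulo_litoralis, Larix_albus, Lynx_fluviatilis, Nomascus_vulgaris, Nyctereutes_tricolor, Oryza_gracilis, Otocyon_elegans, Quercus_minor, Salamandra_minor, Sciurus_brevicauda, Staphylococcus_arenarius, Triturus_sylvestris, Vulpes_maculatus.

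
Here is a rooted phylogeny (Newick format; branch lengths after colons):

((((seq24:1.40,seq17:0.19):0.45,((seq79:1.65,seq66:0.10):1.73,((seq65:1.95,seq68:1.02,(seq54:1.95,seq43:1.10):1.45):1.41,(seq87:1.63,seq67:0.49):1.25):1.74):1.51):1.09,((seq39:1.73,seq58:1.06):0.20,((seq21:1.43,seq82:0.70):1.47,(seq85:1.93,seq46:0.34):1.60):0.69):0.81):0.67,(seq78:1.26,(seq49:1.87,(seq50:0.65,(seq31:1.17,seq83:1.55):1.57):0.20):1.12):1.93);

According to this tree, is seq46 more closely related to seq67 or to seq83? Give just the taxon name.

The MRCA of seq46 and seq67 subtends (((seq24,seq17),((seq79,seq66),((seq65,seq68,(seq54,seq43)),(seq87,seq67)))),((seq39,seq58),((seq21,seq82),(seq85,seq46)))) (16 taxa).
The MRCA of seq46 and seq83 is the root, subtending the entire tree (21 taxa).
The first is nested inside the second, so seq46 shares a more recent common ancestor with seq67.

seq67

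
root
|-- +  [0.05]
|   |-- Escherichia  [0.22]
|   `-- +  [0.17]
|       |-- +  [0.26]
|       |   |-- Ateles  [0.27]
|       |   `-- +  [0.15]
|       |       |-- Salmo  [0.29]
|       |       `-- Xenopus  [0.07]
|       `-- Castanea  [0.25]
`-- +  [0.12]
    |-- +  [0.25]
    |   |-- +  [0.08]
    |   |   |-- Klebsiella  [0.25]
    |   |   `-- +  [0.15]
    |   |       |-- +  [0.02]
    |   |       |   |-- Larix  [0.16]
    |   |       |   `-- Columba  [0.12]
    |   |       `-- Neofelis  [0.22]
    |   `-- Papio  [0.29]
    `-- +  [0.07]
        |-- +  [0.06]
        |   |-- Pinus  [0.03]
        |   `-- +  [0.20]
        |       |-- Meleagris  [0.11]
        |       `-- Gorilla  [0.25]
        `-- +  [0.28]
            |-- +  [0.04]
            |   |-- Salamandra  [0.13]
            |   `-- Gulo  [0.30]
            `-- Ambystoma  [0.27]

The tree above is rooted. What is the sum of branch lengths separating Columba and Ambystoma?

The path runs Columba → … → MRCA → … → Ambystoma; the MRCA is the node subtending (((Klebsiella,((Larix,Columba),Neofelis)),Papio),((Pinus,(Meleagris,Gorilla)),((Salamandra,Gulo),Ambystoma))).
Branch lengths along that path: 0.12 + 0.02 + 0.15 + 0.08 + 0.25 + 0.07 + 0.28 + 0.27 = 1.24.

1.24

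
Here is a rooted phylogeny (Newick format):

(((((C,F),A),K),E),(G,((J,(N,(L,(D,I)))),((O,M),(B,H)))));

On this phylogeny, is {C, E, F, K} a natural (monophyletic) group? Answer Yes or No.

The MRCA of the listed taxa subtends ((((C,F),A),K),E).
That clade also contains A, which is not in the proposed group, so the group is not monophyletic.

No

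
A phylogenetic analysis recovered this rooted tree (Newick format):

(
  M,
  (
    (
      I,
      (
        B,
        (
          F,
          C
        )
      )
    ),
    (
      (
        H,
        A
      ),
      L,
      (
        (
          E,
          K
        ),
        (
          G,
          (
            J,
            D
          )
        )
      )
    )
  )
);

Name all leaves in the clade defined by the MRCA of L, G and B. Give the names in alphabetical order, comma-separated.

A, B, C, D, E, F, G, H, I, J, K, L

Tracing L: it sits inside ((H,A),L,((E,K),(G,(J,D)))).
Tracing G: it sits inside (G,(J,D)).
Tracing B: it sits inside (B,(F,C)).
The smallest clade enclosing all 3 is ((I,(B,(F,C))),((H,A),L,((E,K),(G,(J,D))))); the answer is its 12 terminal taxa in alphabetical order.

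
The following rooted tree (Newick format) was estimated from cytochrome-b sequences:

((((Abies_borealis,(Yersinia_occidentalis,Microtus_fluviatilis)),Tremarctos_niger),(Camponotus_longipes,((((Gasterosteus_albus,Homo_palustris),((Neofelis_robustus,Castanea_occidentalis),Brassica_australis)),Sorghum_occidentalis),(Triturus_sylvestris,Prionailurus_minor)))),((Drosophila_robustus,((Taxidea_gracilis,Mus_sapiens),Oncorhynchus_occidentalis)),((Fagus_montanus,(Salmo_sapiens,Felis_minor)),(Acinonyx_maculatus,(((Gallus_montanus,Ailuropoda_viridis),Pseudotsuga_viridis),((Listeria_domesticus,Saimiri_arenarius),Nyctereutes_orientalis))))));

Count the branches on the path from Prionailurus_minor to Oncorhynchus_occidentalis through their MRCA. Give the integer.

9

The MRCA of Prionailurus_minor and Oncorhynchus_occidentalis is the root of the tree.
From Prionailurus_minor up to that node: 5 branches. From Oncorhynchus_occidentalis up to the same node: 4 branches. Total: 5 + 4 = 9.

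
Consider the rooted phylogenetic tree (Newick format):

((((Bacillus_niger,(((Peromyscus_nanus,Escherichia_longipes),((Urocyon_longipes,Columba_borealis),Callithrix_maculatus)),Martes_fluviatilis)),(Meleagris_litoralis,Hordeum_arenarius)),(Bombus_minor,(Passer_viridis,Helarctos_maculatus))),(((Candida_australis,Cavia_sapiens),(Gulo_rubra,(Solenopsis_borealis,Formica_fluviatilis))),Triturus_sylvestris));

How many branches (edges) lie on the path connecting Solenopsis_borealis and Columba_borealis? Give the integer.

The MRCA of Solenopsis_borealis and Columba_borealis is the root of the tree.
From Solenopsis_borealis up to that node: 5 branches. From Columba_borealis up to the same node: 8 branches. Total: 5 + 8 = 13.

13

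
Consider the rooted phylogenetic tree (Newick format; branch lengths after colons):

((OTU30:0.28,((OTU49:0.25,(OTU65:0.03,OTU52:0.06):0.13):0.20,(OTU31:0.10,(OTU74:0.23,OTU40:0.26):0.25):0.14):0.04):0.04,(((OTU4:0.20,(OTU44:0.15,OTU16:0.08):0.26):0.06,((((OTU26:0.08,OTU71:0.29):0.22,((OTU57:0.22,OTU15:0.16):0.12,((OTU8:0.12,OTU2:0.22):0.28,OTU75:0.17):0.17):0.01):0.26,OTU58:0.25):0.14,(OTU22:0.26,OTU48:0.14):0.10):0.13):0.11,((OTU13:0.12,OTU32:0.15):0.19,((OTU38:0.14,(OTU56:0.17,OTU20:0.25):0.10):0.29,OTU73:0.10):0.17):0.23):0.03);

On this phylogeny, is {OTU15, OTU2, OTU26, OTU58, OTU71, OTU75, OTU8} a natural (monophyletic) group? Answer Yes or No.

The MRCA of the listed taxa subtends (((OTU26,OTU71),((OTU57,OTU15),((OTU8,OTU2),OTU75))),OTU58).
That clade also contains OTU57, which is not in the proposed group, so the group is not monophyletic.

No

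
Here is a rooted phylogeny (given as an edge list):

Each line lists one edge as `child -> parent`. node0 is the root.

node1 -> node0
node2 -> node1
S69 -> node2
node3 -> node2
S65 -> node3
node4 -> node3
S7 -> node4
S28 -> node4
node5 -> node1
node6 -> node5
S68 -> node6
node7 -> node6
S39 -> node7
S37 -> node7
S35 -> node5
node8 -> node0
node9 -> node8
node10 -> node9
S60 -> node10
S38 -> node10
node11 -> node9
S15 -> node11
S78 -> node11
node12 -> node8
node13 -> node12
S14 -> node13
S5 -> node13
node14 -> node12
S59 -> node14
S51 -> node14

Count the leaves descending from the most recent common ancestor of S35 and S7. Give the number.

The MRCA of S35 and S7 is the node subtending ((S69,(S65,(S7,S28))),((S68,(S39,S37)),S35)).
That clade contains 8 terminal taxa: S28, S35, S37, S39, S65, S68, S69, S7.

8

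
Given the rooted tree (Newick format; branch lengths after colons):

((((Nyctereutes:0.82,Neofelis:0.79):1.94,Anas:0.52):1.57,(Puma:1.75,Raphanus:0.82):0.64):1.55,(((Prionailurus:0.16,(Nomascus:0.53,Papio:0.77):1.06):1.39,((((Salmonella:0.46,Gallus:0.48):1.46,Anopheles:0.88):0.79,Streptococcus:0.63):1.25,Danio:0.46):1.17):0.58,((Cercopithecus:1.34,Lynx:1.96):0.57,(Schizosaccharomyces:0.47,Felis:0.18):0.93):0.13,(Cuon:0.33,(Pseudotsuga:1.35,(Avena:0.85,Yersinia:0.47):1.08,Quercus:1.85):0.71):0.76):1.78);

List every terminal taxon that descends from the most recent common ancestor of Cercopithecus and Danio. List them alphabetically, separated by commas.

Tracing Cercopithecus: it sits inside (Cercopithecus,Lynx).
Tracing Danio: it sits inside ((((Salmonella,Gallus),Anopheles),Streptococcus),Danio).
The smallest clade enclosing both is (((Prionailurus,(Nomascus,Papio)),((((Salmonella,Gallus),Anopheles),Streptococcus),Danio)),((Cercopithecus,Lynx),(Schizosaccharomyces,Felis)),(Cuon,(Pseudotsuga,(Avena,Yersinia),Quercus))); the answer is its 17 terminal taxa in alphabetical order.

Anopheles, Avena, Cercopithecus, Cuon, Danio, Felis, Gallus, Lynx, Nomascus, Papio, Prionailurus, Pseudotsuga, Quercus, Salmonella, Schizosaccharomyces, Streptococcus, Yersinia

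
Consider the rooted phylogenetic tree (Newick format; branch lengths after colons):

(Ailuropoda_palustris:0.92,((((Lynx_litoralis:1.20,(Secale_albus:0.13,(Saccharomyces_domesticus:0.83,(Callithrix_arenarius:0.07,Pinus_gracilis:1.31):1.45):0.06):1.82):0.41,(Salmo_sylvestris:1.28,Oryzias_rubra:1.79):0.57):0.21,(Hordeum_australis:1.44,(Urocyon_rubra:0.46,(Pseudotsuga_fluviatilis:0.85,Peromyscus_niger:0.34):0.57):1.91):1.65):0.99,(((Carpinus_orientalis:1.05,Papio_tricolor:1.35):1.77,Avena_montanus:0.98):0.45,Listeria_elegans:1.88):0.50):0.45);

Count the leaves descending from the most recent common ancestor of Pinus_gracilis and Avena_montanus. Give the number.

The MRCA of Pinus_gracilis and Avena_montanus is the node subtending ((((Lynx_litoralis,(Secale_albus,(Saccharomyces_domesticus,(Callithrix_arenarius,Pinus_gracilis)))),(Salmo_sylvestris,Oryzias_rubra)),(Hordeum_australis,(Urocyon_rubra,(Pseudotsuga_fluviatilis,Peromyscus_niger)))),(((Carpinus_orientalis,Papio_tricolor),Avena_montanus),Listeria_elegans)).
That clade contains 15 terminal taxa: Avena_montanus, Callithrix_arenarius, Carpinus_orientalis, Hordeum_australis, Listeria_elegans, Lynx_litoralis, Oryzias_rubra, Papio_tricolor, Peromyscus_niger, Pinus_gracilis, Pseudotsuga_fluviatilis, Saccharomyces_domesticus, Salmo_sylvestris, Secale_albus, Urocyon_rubra.

15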